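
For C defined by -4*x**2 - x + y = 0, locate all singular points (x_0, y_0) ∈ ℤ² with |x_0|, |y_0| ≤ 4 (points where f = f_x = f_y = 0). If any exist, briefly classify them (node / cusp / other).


No singular points in the scanned grid; C is smooth there.

Compute partial derivatives:
  f_x = -8*x - 1.
  f_y = 1.
f_y = 1 is a nonzero constant, so f_y never vanishes: no point (x, y) can satisfy f = f_x = f_y = 0. In particular no (x, y) ∈ {−4, ..., 4}² is singular; the curve is smooth.


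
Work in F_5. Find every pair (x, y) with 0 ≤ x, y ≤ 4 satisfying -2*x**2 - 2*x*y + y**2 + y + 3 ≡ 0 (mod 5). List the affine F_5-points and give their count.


Affine F_5-points: {(0, 1), (0, 3), (2, 0), (2, 3), (3, 0), (4, 1)}; count = 6.

For each of the 25 pairs (x, y) ∈ F_5², evaluate f(x, y) mod 5. Record the zeros.
  x = 0: [0↦3, 1↦0, 2↦4, 3↦0, 4↦3]  zeros at y ∈ {1, 3}
  x = 1: [0↦1, 1↦1, 2↦3, 3↦2, 4↦3]  zeros at y ∈ ∅
  x = 2: [0↦0, 1↦3, 2↦3, 3↦0, 4↦4]  zeros at y ∈ {0, 3}
  x = 3: [0↦0, 1↦1, 2↦4, 3↦4, 4↦1]  zeros at y ∈ {0}
  x = 4: [0↦1, 1↦0, 2↦1, 3↦4, 4↦4]  zeros at y ∈ {1}
Collecting zeros: affine points = {(0, 1), (0, 3), (2, 0), (2, 3), (3, 0), (4, 1)}.
Total count |C(F_5)_aff| = 6.


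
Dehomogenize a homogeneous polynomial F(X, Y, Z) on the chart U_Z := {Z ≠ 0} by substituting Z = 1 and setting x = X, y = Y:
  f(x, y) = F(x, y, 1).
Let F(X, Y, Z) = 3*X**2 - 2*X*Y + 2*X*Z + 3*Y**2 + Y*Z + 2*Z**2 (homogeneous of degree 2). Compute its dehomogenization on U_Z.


f(x, y) = 3*x**2 - 2*x*y + 2*x + 3*y**2 + y + 2

On U_Z we set Z = 1. Each monomial c·X^i·Y^j·Z^k in F becomes c·x^i·y^j·1^k = c·x^i·y^j.
Substituting Z = 1: F(X, Y, 1) = 3*x**2 - 2*x*y + 2*x + 3*y**2 + y + 2.
Note: deg(f) ≤ deg(F) = 2; strict inequality happens when F is divisible by Z (lost terms).


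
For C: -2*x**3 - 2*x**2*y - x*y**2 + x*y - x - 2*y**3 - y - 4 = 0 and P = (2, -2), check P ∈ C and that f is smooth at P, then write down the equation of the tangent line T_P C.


Tangent line at P: -15*x - 23*y - 16 = 0.

Step 1: f(2, -2) = 0, so P lies on C.
Step 2: partial derivatives
  f_x(x, y) = -6*x**2 - 4*x*y - y**2 + y - 1, f_y(x, y) = -2*x**2 - 2*x*y + x - 6*y**2 - 1.
  f_x(P) = -15, f_y(P) = -23 (gradient nonzero, so P is smooth).
Step 3: tangent line at P: -15·(x − 2) + -23·(y − -2) = 0.
Expanding: -15*x - 23*y - 16 = 0.


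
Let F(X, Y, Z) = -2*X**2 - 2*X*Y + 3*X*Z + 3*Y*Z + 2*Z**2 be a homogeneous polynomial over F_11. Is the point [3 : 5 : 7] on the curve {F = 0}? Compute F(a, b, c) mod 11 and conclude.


F(3,5,7) ≡ 9 (mod 11); P is NOT on the curve.

Evaluate F(3, 5, 7) term-by-term (mod 11).
  -2*X**2 ↦ -2·9·1·1 = -18
  -2*X*Y ↦ -2·3·5·1 = -30
  3*X*Z ↦ 3·3·1·7 = 63
  3*Y*Z ↦ 3·1·5·7 = 105
  2*Z**2 ↦ 2·1·1·49 = 98
Sum: F(3, 5, 7) = (-18) + (-30) + (63) + (105) + (98) = 218.
Reducing mod 11: 218 ≡ 9 (mod 11).
Since F(a, b, c) ≡ 9 ≠ 0 (mod 11), P does NOT lie on the curve.


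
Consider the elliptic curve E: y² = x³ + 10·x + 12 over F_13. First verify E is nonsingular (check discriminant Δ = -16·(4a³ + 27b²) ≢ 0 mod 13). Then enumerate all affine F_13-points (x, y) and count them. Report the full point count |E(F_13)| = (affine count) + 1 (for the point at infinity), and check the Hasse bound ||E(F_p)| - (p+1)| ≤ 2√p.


Affine points = {(0, 5), (0, 8), (1, 6), (1, 7), (2, 1), (2, 12), (3, 2), (3, 11), (4, 5), (4, 8), (7, 3), (7, 10), (9, 5), (9, 8), (11, 6), (11, 7), (12, 1), (12, 12)}; affine count = 18; |E(F_13)| = 19.

Discriminant check: Δ ∝ 4a³ + 27b² = 4·10³ + 27·12² = 4·1000 + 27·144 ≡ 10 (mod 13). Nonzero ⇒ E is nonsingular.
For each x ∈ F_13, compute rhs = x³ + 10·x + 12 mod 13, then count y ∈ F_13 with y² ≡ rhs.
  x = 0: rhs = 12, matching y values: 5, 8 (2 points).
  x = 1: rhs = 10, matching y values: 6, 7 (2 points).
  x = 2: rhs = 1, matching y values: 1, 12 (2 points).
  x = 3: rhs = 4, matching y values: 2, 11 (2 points).
  x = 4: rhs = 12, matching y values: 5, 8 (2 points).
  x = 5: rhs = 5, matching y values: none (0 points).
  x = 6: rhs = 2, matching y values: none (0 points).
  x = 7: rhs = 9, matching y values: 3, 10 (2 points).
  x = 8: rhs = 6, matching y values: none (0 points).
  x = 9: rhs = 12, matching y values: 5, 8 (2 points).
  x = 10: rhs = 7, matching y values: none (0 points).
  x = 11: rhs = 10, matching y values: 6, 7 (2 points).
  x = 12: rhs = 1, matching y values: 1, 12 (2 points).
Total affine count: 18.
Full point count |E(F_13)| = 18 + 1 = 19.
Hasse bound: |19 − (13+1)| = |5| = 5 ≤ 2√13 ≈ 7.2111 ✓.


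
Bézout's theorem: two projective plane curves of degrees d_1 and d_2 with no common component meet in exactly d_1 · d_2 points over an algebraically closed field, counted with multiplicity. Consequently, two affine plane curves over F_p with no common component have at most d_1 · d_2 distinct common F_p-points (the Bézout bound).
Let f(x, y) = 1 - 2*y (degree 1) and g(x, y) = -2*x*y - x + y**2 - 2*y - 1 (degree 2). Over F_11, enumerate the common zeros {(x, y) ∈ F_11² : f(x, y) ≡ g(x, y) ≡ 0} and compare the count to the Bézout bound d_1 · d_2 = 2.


Common zeros: {(6, 6)}; count = 1; Bézout bound = 2.

deg(f) = 1, deg(g) = 2, so Bézout bound = 2.
Scan x ∈ F_11. For each x, list the y ∈ F_11 with f(x, y) ≡ 0 and those with g(x, y) ≡ 0 (mod 11); the common zeros in that column are the intersection.
  x = 0: f ≡ 0 at y ∈ {6}; g ≡ 0 at y ∈ ∅; common: ∅.
  x = 1: f ≡ 0 at y ∈ {6}; g ≡ 0 at y ∈ ∅; common: ∅.
  x = 2: f ≡ 0 at y ∈ {6}; g ≡ 0 at y ∈ {2, 4}; common: ∅.
  x = 3: f ≡ 0 at y ∈ {6}; g ≡ 0 at y ∈ {1, 7}; common: ∅.
  x = 4: f ≡ 0 at y ∈ {6}; g ≡ 0 at y ∈ ∅; common: ∅.
  x = 5: f ≡ 0 at y ∈ {6}; g ≡ 0 at y ∈ {3, 9}; common: ∅.
  x = 6: f ≡ 0 at y ∈ {6}; g ≡ 0 at y ∈ {6, 8}; common: {6}.
  x = 7: f ≡ 0 at y ∈ {6}; g ≡ 0 at y ∈ ∅; common: ∅.
  x = 8: f ≡ 0 at y ∈ {6}; g ≡ 0 at y ∈ ∅; common: ∅.
  x = 9: f ≡ 0 at y ∈ {6}; g ≡ 0 at y ∈ {10}; common: ∅.
  x = 10: f ≡ 0 at y ∈ {6}; g ≡ 0 at y ∈ {0}; common: ∅.
Collecting: common zeros = {(6, 6)}, so the count is 1.
Comparison with the Bézout bound: 1 ≤ 2 = deg(f)·deg(g), as expected for curves with no common component (the affine F_11-count falls short of the bound because intersections may lie at infinity, over extension fields, or carry multiplicity).


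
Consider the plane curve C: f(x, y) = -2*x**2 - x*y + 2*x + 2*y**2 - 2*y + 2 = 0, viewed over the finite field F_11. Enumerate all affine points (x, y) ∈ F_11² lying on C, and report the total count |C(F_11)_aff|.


Affine F_11-points: {(1, 3), (1, 4), (4, 0), (4, 3), (5, 2), (5, 7), (6, 2), (7, 5), (8, 0), (8, 5), (9, 4), (9, 7)}; count = 12.

For each of the 121 pairs (x, y) ∈ F_11², evaluate f(x, y) mod 11. Record the zeros.
  x = 0: [0↦2, 1↦2, 2↦6, 3↦3, 4↦4, 5↦9, 6↦7, 7↦9, 8↦4, 9↦3, 10↦6]  zeros at y ∈ ∅
  x = 1: [0↦2, 1↦1, 2↦4, 3↦0, 4↦0, 5↦4, 6↦1, 7↦2, 8↦7, 9↦5, 10↦7]  zeros at y ∈ {3, 4}
  x = 2: [0↦9, 1↦7, 2↦9, 3↦4, 4↦3, 5↦6, 6↦2, 7↦2, 8↦6, 9↦3, 10↦4]  zeros at y ∈ ∅
  x = 3: [0↦1, 1↦9, 2↦10, 3↦4, 4↦2, 5↦4, 6↦10, 7↦9, 8↦1, 9↦8, 10↦8]  zeros at y ∈ ∅
  x = 4: [0↦0, 1↦7, 2↦7, 3↦0, 4↦8, 5↦9, 6↦3, 7↦1, 8↦3, 9↦9, 10↦8]  zeros at y ∈ {0, 3}
  x = 5: [0↦6, 1↦1, 2↦0, 3↦3, 4↦10, 5↦10, 6↦3, 7↦0, 8↦1, 9↦6, 10↦4]  zeros at y ∈ {2, 7}
  x = 6: [0↦8, 1↦2, 2↦0, 3↦2, 4↦8, 5↦7, 6↦10, 7↦6, 8↦6, 9↦10, 10↦7]  zeros at y ∈ {2}
  x = 7: [0↦6, 1↦10, 2↦7, 3↦8, 4↦2, 5↦0, 6↦2, 7↦8, 8↦7, 9↦10, 10↦6]  zeros at y ∈ {5}
  x = 8: [0↦0, 1↦3, 2↦10, 3↦10, 4↦3, 5↦0, 6↦1, 7↦6, 8↦4, 9↦6, 10↦1]  zeros at y ∈ {0, 5}
  x = 9: [0↦1, 1↦3, 2↦9, 3↦8, 4↦0, 5↦7, 6↦7, 7↦0, 8↦8, 9↦9, 10↦3]  zeros at y ∈ {4, 7}
  x = 10: [0↦9, 1↦10, 2↦4, 3↦2, 4↦4, 5↦10, 6↦9, 7↦1, 8↦8, 9↦8, 10↦1]  zeros at y ∈ ∅
Collecting zeros: affine points = {(1, 3), (1, 4), (4, 0), (4, 3), (5, 2), (5, 7), (6, 2), (7, 5), (8, 0), (8, 5), (9, 4), (9, 7)}.
Total count |C(F_11)_aff| = 12.


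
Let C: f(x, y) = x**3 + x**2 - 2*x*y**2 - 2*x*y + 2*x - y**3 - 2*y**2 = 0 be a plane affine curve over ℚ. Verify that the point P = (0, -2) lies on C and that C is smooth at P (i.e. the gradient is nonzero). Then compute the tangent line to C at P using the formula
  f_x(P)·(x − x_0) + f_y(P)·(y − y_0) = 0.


Tangent line at P: -2*x - 4*y - 8 = 0.

Step 1: f(0, -2) = 0, so P lies on C.
Step 2: partial derivatives
  f_x(x, y) = 3*x**2 + 2*x - 2*y**2 - 2*y + 2, f_y(x, y) = -4*x*y - 2*x - 3*y**2 - 4*y.
  f_x(P) = -2, f_y(P) = -4 (gradient nonzero, so P is smooth).
Step 3: tangent line at P: -2·(x − 0) + -4·(y − -2) = 0.
Expanding: -2*x - 4*y - 8 = 0.


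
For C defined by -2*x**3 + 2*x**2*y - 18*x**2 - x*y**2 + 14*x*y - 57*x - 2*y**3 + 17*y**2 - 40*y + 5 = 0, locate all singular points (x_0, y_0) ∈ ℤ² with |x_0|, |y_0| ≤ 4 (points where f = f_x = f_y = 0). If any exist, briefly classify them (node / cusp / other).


Singular points: {(-2, 3)}; classification: cusp.

Compute partial derivatives:
  f_x = -6*x**2 + 4*x*y - 36*x - y**2 + 14*y - 57.
  f_y = 2*x**2 - 2*x*y + 14*x - 6*y**2 + 34*y - 40.
Scan x_0 ∈ {−4, ..., 4}. For each x_0, f_y(x_0, y) is a polynomial in y; find its integer roots y ∈ {−4, ..., 4}, then test f_x and f at those candidates.
  x = -4: f_y(-4, y) = -6*y**2 + 42*y - 64; no integer root y with |y| ≤ 4.
  x = -3: f_y(-3, y) = -6*y**2 + 40*y - 64; vanishes at y ∈ {4}. (-3, 4): f_x = -11 ≠ 0.
  x = -2: f_y(-2, y) = -6*y**2 + 38*y - 60; vanishes at y ∈ {3}. (-2, 3): f_x = 0, f = 0 — SINGULAR.
  x = -1: f_y(-1, y) = -6*y**2 + 36*y - 52; no integer root y with |y| ≤ 4.
  x = 0: f_y(0, y) = -6*y**2 + 34*y - 40; vanishes at y ∈ {4}. (0, 4): f_x = -17 ≠ 0.
  x = 1: f_y(1, y) = -6*y**2 + 32*y - 24; no integer root y with |y| ≤ 4.
  x = 2: f_y(2, y) = -6*y**2 + 30*y - 4; no integer root y with |y| ≤ 4.
  x = 3: f_y(3, y) = -6*y**2 + 28*y + 20; no integer root y with |y| ≤ 4.
  x = 4: f_y(4, y) = -6*y**2 + 26*y + 48; no integer root y with |y| ≤ 4.
Only singular point on the grid: (-2, 3).
Classify: substitute x = -2 + u, y = 3 + v and expand: f = -2*u**3 + 2*u**2*v - u*v**2 - 2*v**3 + v**2.
No constant or linear terms (consistent with a singular point). Quadratic part: v**2. Cubic part: -2*u**3 + 2*u**2*v - u*v**2 - 2*v**3.
The quadratic part v**2 is a perfect square, so there is a single (double) tangent line v = 0, i.e. y = 3. Restricting the cubic part to that line (v = 0) leaves -2*u**3 ≠ 0, so f is not divisible by v and the branch is v² ≈ 2*u**3 to lowest order — this is a cusp.
Classification: cusp.


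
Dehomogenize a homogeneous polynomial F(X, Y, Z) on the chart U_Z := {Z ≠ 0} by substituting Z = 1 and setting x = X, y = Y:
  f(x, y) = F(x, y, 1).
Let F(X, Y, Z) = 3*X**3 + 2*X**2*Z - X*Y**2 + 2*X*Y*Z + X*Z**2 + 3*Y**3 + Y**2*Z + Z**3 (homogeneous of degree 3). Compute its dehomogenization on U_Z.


f(x, y) = 3*x**3 + 2*x**2 - x*y**2 + 2*x*y + x + 3*y**3 + y**2 + 1

On U_Z we set Z = 1. Each monomial c·X^i·Y^j·Z^k in F becomes c·x^i·y^j·1^k = c·x^i·y^j.
Substituting Z = 1: F(X, Y, 1) = 3*x**3 + 2*x**2 - x*y**2 + 2*x*y + x + 3*y**3 + y**2 + 1.
Note: deg(f) ≤ deg(F) = 3; strict inequality happens when F is divisible by Z (lost terms).


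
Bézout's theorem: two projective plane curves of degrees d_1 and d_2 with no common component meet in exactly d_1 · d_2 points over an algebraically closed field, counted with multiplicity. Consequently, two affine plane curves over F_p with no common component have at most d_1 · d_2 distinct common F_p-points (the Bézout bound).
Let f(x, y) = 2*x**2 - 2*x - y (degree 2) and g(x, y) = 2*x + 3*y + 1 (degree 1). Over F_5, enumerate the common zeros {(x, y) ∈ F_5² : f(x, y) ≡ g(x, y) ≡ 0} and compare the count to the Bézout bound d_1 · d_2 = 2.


Common zeros: ∅; count = 0; Bézout bound = 2.

deg(f) = 2, deg(g) = 1, so Bézout bound = 2.
Scan x ∈ F_5. For each x, list the y ∈ F_5 with f(x, y) ≡ 0 and those with g(x, y) ≡ 0 (mod 5); the common zeros in that column are the intersection.
  x = 0: f ≡ 0 at y ∈ {0}; g ≡ 0 at y ∈ {3}; common: ∅.
  x = 1: f ≡ 0 at y ∈ {0}; g ≡ 0 at y ∈ {4}; common: ∅.
  x = 2: f ≡ 0 at y ∈ {4}; g ≡ 0 at y ∈ {0}; common: ∅.
  x = 3: f ≡ 0 at y ∈ {2}; g ≡ 0 at y ∈ {1}; common: ∅.
  x = 4: f ≡ 0 at y ∈ {4}; g ≡ 0 at y ∈ {2}; common: ∅.
Collecting: common zeros = ∅, so the count is 0.
Comparison with the Bézout bound: 0 ≤ 2 = deg(f)·deg(g), as expected for curves with no common component (the affine F_5-count falls short of the bound because intersections may lie at infinity, over extension fields, or carry multiplicity).


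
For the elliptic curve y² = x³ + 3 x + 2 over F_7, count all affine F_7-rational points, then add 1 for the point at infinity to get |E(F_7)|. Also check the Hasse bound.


Affine points = {(0, 3), (0, 4), (2, 3), (2, 4), (4, 1), (4, 6), (5, 3), (5, 4)}; affine count = 8; |E(F_7)| = 9.

Discriminant check: Δ ∝ 4a³ + 27b² = 4·3³ + 27·2² = 4·27 + 27·4 ≡ 6 (mod 7). Nonzero ⇒ E is nonsingular.
For each x ∈ F_7, compute rhs = x³ + 3·x + 2 mod 7, then count y ∈ F_7 with y² ≡ rhs.
  x = 0: rhs = 2, matching y values: 3, 4 (2 points).
  x = 1: rhs = 6, matching y values: none (0 points).
  x = 2: rhs = 2, matching y values: 3, 4 (2 points).
  x = 3: rhs = 3, matching y values: none (0 points).
  x = 4: rhs = 1, matching y values: 1, 6 (2 points).
  x = 5: rhs = 2, matching y values: 3, 4 (2 points).
  x = 6: rhs = 5, matching y values: none (0 points).
Total affine count: 8.
Full point count |E(F_7)| = 8 + 1 = 9.
Hasse bound: |9 − (7+1)| = |1| = 1 ≤ 2√7 ≈ 5.2915 ✓.


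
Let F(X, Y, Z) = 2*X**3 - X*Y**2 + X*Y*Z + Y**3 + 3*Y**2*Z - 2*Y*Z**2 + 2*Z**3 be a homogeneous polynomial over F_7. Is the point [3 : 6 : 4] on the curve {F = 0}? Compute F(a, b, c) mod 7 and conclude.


F(3,6,4) ≡ 0 (mod 7); P is on the curve.

Evaluate F(3, 6, 4) term-by-term (mod 7).
  2*X**3 ↦ 2·27·1·1 = 54
  -X*Y**2 ↦ -1·3·36·1 = -108
  X*Y*Z ↦ 1·3·6·4 = 72
  Y**3 ↦ 1·1·216·1 = 216
  3*Y**2*Z ↦ 3·1·36·4 = 432
  -2*Y*Z**2 ↦ -2·1·6·16 = -192
  2*Z**3 ↦ 2·1·1·64 = 128
Sum: F(3, 6, 4) = (54) + (-108) + (72) + (216) + (432) + (-192) + (128) = 602.
Reducing mod 7: 602 ≡ 0 (mod 7).
Since F(a, b, c) ≡ 0 (mod 7), P lies on the curve.


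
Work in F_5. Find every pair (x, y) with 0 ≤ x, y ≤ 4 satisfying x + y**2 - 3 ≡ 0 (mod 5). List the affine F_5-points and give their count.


Affine F_5-points: {(2, 1), (2, 4), (3, 0), (4, 2), (4, 3)}; count = 5.

For each of the 25 pairs (x, y) ∈ F_5², evaluate f(x, y) mod 5. Record the zeros.
  x = 0: [0↦2, 1↦3, 2↦1, 3↦1, 4↦3]  zeros at y ∈ ∅
  x = 1: [0↦3, 1↦4, 2↦2, 3↦2, 4↦4]  zeros at y ∈ ∅
  x = 2: [0↦4, 1↦0, 2↦3, 3↦3, 4↦0]  zeros at y ∈ {1, 4}
  x = 3: [0↦0, 1↦1, 2↦4, 3↦4, 4↦1]  zeros at y ∈ {0}
  x = 4: [0↦1, 1↦2, 2↦0, 3↦0, 4↦2]  zeros at y ∈ {2, 3}
Collecting zeros: affine points = {(2, 1), (2, 4), (3, 0), (4, 2), (4, 3)}.
Total count |C(F_5)_aff| = 5.


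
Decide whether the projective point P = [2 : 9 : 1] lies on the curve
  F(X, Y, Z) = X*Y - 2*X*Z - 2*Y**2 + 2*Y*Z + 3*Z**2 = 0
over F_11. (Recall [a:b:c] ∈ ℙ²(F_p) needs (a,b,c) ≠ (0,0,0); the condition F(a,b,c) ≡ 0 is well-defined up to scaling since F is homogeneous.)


F(2,9,1) ≡ 5 (mod 11); P is NOT on the curve.

Evaluate F(2, 9, 1) term-by-term (mod 11).
  X*Y ↦ 1·2·9·1 = 18
  -2*X*Z ↦ -2·2·1·1 = -4
  -2*Y**2 ↦ -2·1·81·1 = -162
  2*Y*Z ↦ 2·1·9·1 = 18
  3*Z**2 ↦ 3·1·1·1 = 3
Sum: F(2, 9, 1) = (18) + (-4) + (-162) + (18) + (3) = -127.
Reducing mod 11: -127 ≡ 5 (mod 11).
Since F(a, b, c) ≡ 5 ≠ 0 (mod 11), P does NOT lie on the curve.


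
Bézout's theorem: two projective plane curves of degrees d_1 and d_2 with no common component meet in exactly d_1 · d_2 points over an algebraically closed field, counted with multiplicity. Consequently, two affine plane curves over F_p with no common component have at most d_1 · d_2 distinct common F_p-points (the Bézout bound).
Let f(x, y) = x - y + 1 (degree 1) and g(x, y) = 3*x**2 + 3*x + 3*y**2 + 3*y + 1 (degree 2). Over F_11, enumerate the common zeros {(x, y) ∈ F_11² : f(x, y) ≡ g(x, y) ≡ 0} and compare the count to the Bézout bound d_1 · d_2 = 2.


Common zeros: {(2, 3), (7, 8)}; count = 2; Bézout bound = 2.

deg(f) = 1, deg(g) = 2, so Bézout bound = 2.
Scan x ∈ F_11. For each x, list the y ∈ F_11 with f(x, y) ≡ 0 and those with g(x, y) ≡ 0 (mod 11); the common zeros in that column are the intersection.
  x = 0: f ≡ 0 at y ∈ {1}; g ≡ 0 at y ∈ ∅; common: ∅.
  x = 1: f ≡ 0 at y ∈ {2}; g ≡ 0 at y ∈ ∅; common: ∅.
  x = 2: f ≡ 0 at y ∈ {3}; g ≡ 0 at y ∈ {3, 7}; common: {3}.
  x = 3: f ≡ 0 at y ∈ {4}; g ≡ 0 at y ∈ {2, 8}; common: ∅.
  x = 4: f ≡ 0 at y ∈ {5}; g ≡ 0 at y ∈ {4, 6}; common: ∅.
  x = 5: f ≡ 0 at y ∈ {6}; g ≡ 0 at y ∈ ∅; common: ∅.
  x = 6: f ≡ 0 at y ∈ {7}; g ≡ 0 at y ∈ {4, 6}; common: ∅.
  x = 7: f ≡ 0 at y ∈ {8}; g ≡ 0 at y ∈ {2, 8}; common: {8}.
  x = 8: f ≡ 0 at y ∈ {9}; g ≡ 0 at y ∈ {3, 7}; common: ∅.
  x = 9: f ≡ 0 at y ∈ {10}; g ≡ 0 at y ∈ ∅; common: ∅.
  x = 10: f ≡ 0 at y ∈ {0}; g ≡ 0 at y ∈ ∅; common: ∅.
Collecting: common zeros = {(2, 3), (7, 8)}, so the count is 2.
Comparison with the Bézout bound: 2 ≤ 2 = deg(f)·deg(g), as expected for curves with no common component (the bound is attained).


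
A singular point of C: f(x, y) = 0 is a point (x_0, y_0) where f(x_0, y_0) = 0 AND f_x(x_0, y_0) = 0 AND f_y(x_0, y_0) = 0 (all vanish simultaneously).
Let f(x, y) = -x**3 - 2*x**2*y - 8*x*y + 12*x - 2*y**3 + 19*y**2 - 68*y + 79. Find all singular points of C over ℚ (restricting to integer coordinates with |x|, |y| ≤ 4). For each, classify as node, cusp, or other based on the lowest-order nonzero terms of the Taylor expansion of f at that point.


Singular points: {(-2, 3)}; classification: cusp.

Compute partial derivatives:
  f_x = -3*x**2 - 4*x*y - 8*y + 12.
  f_y = -2*x**2 - 8*x - 6*y**2 + 38*y - 68.
Scan x_0 ∈ {−4, ..., 4}. For each x_0, f_y(x_0, y) is a polynomial in y; find its integer roots y ∈ {−4, ..., 4}, then test f_x and f at those candidates.
  x = -4: f_y(-4, y) = -6*y**2 + 38*y - 68; no integer root y with |y| ≤ 4.
  x = -3: f_y(-3, y) = -6*y**2 + 38*y - 62; no integer root y with |y| ≤ 4.
  x = -2: f_y(-2, y) = -6*y**2 + 38*y - 60; vanishes at y ∈ {3}. (-2, 3): f_x = 0, f = 0 — SINGULAR.
  x = -1: f_y(-1, y) = -6*y**2 + 38*y - 62; no integer root y with |y| ≤ 4.
  x = 0: f_y(0, y) = -6*y**2 + 38*y - 68; no integer root y with |y| ≤ 4.
  x = 1: f_y(1, y) = -6*y**2 + 38*y - 78; no integer root y with |y| ≤ 4.
  x = 2: f_y(2, y) = -6*y**2 + 38*y - 92; no integer root y with |y| ≤ 4.
  x = 3: f_y(3, y) = -6*y**2 + 38*y - 110; no integer root y with |y| ≤ 4.
  x = 4: f_y(4, y) = -6*y**2 + 38*y - 132; no integer root y with |y| ≤ 4.
Only singular point on the grid: (-2, 3).
Classify: substitute x = -2 + u, y = 3 + v and expand: f = -u**3 - 2*u**2*v - 2*v**3 + v**2.
No constant or linear terms (consistent with a singular point). Quadratic part: v**2. Cubic part: -u**3 - 2*u**2*v - 2*v**3.
The quadratic part v**2 is a perfect square, so there is a single (double) tangent line v = 0, i.e. y = 3. Restricting the cubic part to that line (v = 0) leaves -u**3 ≠ 0, so f is not divisible by v and the branch is v² ≈ u**3 to lowest order — this is a cusp.
Classification: cusp.


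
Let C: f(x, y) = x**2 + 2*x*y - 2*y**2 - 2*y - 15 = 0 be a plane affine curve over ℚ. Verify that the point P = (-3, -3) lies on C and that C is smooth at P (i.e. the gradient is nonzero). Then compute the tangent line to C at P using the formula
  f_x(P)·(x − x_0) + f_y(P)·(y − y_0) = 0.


Tangent line at P: -12*x + 4*y - 24 = 0.

Step 1: f(-3, -3) = 0, so P lies on C.
Step 2: partial derivatives
  f_x(x, y) = 2*x + 2*y, f_y(x, y) = 2*x - 4*y - 2.
  f_x(P) = -12, f_y(P) = 4 (gradient nonzero, so P is smooth).
Step 3: tangent line at P: -12·(x − -3) + 4·(y − -3) = 0.
Expanding: -12*x + 4*y - 24 = 0.


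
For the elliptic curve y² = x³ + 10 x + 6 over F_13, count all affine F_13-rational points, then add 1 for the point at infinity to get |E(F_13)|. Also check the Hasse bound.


Affine points = {(1, 2), (1, 11), (5, 5), (5, 8), (6, 3), (6, 10), (7, 4), (7, 9), (8, 0), (10, 1), (10, 12), (11, 2), (11, 11)}; affine count = 13; |E(F_13)| = 14.

Discriminant check: Δ ∝ 4a³ + 27b² = 4·10³ + 27·6² = 4·1000 + 27·36 ≡ 6 (mod 13). Nonzero ⇒ E is nonsingular.
For each x ∈ F_13, compute rhs = x³ + 10·x + 6 mod 13, then count y ∈ F_13 with y² ≡ rhs.
  x = 0: rhs = 6, matching y values: none (0 points).
  x = 1: rhs = 4, matching y values: 2, 11 (2 points).
  x = 2: rhs = 8, matching y values: none (0 points).
  x = 3: rhs = 11, matching y values: none (0 points).
  x = 4: rhs = 6, matching y values: none (0 points).
  x = 5: rhs = 12, matching y values: 5, 8 (2 points).
  x = 6: rhs = 9, matching y values: 3, 10 (2 points).
  x = 7: rhs = 3, matching y values: 4, 9 (2 points).
  x = 8: rhs = 0, matching y values: 0 (1 points).
  x = 9: rhs = 6, matching y values: none (0 points).
  x = 10: rhs = 1, matching y values: 1, 12 (2 points).
  x = 11: rhs = 4, matching y values: 2, 11 (2 points).
  x = 12: rhs = 8, matching y values: none (0 points).
Total affine count: 13.
Full point count |E(F_13)| = 13 + 1 = 14.
Hasse bound: |14 − (13+1)| = |0| = 0 ≤ 2√13 ≈ 7.2111 ✓.


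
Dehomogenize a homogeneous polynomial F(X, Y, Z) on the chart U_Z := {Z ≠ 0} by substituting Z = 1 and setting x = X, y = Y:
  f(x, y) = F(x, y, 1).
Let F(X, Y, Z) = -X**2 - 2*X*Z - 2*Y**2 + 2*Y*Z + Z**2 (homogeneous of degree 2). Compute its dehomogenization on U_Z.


f(x, y) = -x**2 - 2*x - 2*y**2 + 2*y + 1

On U_Z we set Z = 1. Each monomial c·X^i·Y^j·Z^k in F becomes c·x^i·y^j·1^k = c·x^i·y^j.
Substituting Z = 1: F(X, Y, 1) = -x**2 - 2*x - 2*y**2 + 2*y + 1.
Note: deg(f) ≤ deg(F) = 2; strict inequality happens when F is divisible by Z (lost terms).


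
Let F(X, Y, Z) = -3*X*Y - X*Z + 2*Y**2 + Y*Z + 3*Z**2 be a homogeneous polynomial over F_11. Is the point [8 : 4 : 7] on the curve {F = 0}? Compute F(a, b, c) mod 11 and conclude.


F(8,4,7) ≡ 0 (mod 11); P is on the curve.

Evaluate F(8, 4, 7) term-by-term (mod 11).
  -3*X*Y ↦ -3·8·4·1 = -96
  -X*Z ↦ -1·8·1·7 = -56
  2*Y**2 ↦ 2·1·16·1 = 32
  Y*Z ↦ 1·1·4·7 = 28
  3*Z**2 ↦ 3·1·1·49 = 147
Sum: F(8, 4, 7) = (-96) + (-56) + (32) + (28) + (147) = 55.
Reducing mod 11: 55 ≡ 0 (mod 11).
Since F(a, b, c) ≡ 0 (mod 11), P lies on the curve.


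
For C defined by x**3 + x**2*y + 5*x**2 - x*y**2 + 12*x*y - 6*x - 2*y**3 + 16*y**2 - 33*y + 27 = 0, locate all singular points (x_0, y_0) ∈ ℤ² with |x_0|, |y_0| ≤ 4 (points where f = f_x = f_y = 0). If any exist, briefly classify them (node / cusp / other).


Singular points: {(-3, 3)}; classification: node.

Compute partial derivatives:
  f_x = 3*x**2 + 2*x*y + 10*x - y**2 + 12*y - 6.
  f_y = x**2 - 2*x*y + 12*x - 6*y**2 + 32*y - 33.
Scan x_0 ∈ {−4, ..., 4}. For each x_0, f_y(x_0, y) is a polynomial in y; find its integer roots y ∈ {−4, ..., 4}, then test f_x and f at those candidates.
  x = -4: f_y(-4, y) = -6*y**2 + 40*y - 65; no integer root y with |y| ≤ 4.
  x = -3: f_y(-3, y) = -6*y**2 + 38*y - 60; vanishes at y ∈ {3}. (-3, 3): f_x = 0, f = 0 — SINGULAR.
  x = -2: f_y(-2, y) = -6*y**2 + 36*y - 53; no integer root y with |y| ≤ 4.
  x = -1: f_y(-1, y) = -6*y**2 + 34*y - 44; vanishes at y ∈ {2}. (-1, 2): f_x = 3 ≠ 0.
  x = 0: f_y(0, y) = -6*y**2 + 32*y - 33; no integer root y with |y| ≤ 4.
  x = 1: f_y(1, y) = -6*y**2 + 30*y - 20; no integer root y with |y| ≤ 4.
  x = 2: f_y(2, y) = -6*y**2 + 28*y - 5; no integer root y with |y| ≤ 4.
  x = 3: f_y(3, y) = -6*y**2 + 26*y + 12; no integer root y with |y| ≤ 4.
  x = 4: f_y(4, y) = -6*y**2 + 24*y + 31; no integer root y with |y| ≤ 4.
Only singular point on the grid: (-3, 3).
Classify: substitute x = -3 + u, y = 3 + v and expand: f = u**3 + u**2*v - u**2 - u*v**2 - 2*v**3 + v**2.
No constant or linear terms (consistent with a singular point). Quadratic part: -u**2 + v**2. Cubic part: u**3 + u**2*v - u*v**2 - 2*v**3.
The quadratic part v**2 - u**2 = (v − u)(v + u) splits into two distinct linear factors, so there are two distinct tangent lines y − 3 = ±(x − -3) — this is a node (ordinary double point).
Classification: node.


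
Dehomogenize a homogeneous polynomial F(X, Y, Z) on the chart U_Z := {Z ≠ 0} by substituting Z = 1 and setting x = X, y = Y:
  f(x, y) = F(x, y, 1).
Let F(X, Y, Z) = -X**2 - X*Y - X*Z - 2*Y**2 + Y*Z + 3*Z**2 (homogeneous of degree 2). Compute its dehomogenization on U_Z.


f(x, y) = -x**2 - x*y - x - 2*y**2 + y + 3

On U_Z we set Z = 1. Each monomial c·X^i·Y^j·Z^k in F becomes c·x^i·y^j·1^k = c·x^i·y^j.
Substituting Z = 1: F(X, Y, 1) = -x**2 - x*y - x - 2*y**2 + y + 3.
Note: deg(f) ≤ deg(F) = 2; strict inequality happens when F is divisible by Z (lost terms).


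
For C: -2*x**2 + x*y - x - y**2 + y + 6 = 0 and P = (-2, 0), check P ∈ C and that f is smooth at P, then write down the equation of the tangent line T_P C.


Tangent line at P: 7*x - y + 14 = 0.

Step 1: f(-2, 0) = 0, so P lies on C.
Step 2: partial derivatives
  f_x(x, y) = -4*x + y - 1, f_y(x, y) = x - 2*y + 1.
  f_x(P) = 7, f_y(P) = -1 (gradient nonzero, so P is smooth).
Step 3: tangent line at P: 7·(x − -2) + -1·(y − 0) = 0.
Expanding: 7*x - y + 14 = 0.


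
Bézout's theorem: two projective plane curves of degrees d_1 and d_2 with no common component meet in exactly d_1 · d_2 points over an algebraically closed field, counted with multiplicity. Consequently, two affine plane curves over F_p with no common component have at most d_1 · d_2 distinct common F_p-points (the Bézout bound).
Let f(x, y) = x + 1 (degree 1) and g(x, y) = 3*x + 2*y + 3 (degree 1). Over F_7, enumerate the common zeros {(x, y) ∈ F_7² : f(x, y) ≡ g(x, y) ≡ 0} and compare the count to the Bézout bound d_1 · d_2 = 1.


Common zeros: {(6, 0)}; count = 1; Bézout bound = 1.

deg(f) = 1, deg(g) = 1, so Bézout bound = 1.
Scan x ∈ F_7. For each x, list the y ∈ F_7 with f(x, y) ≡ 0 and those with g(x, y) ≡ 0 (mod 7); the common zeros in that column are the intersection.
  x = 0: f ≡ 0 at y ∈ ∅; g ≡ 0 at y ∈ {2}; common: ∅.
  x = 1: f ≡ 0 at y ∈ ∅; g ≡ 0 at y ∈ {4}; common: ∅.
  x = 2: f ≡ 0 at y ∈ ∅; g ≡ 0 at y ∈ {6}; common: ∅.
  x = 3: f ≡ 0 at y ∈ ∅; g ≡ 0 at y ∈ {1}; common: ∅.
  x = 4: f ≡ 0 at y ∈ ∅; g ≡ 0 at y ∈ {3}; common: ∅.
  x = 5: f ≡ 0 at y ∈ ∅; g ≡ 0 at y ∈ {5}; common: ∅.
  x = 6: f ≡ 0 at y ∈ {0, 1, 2, 3, 4, 5, 6}; g ≡ 0 at y ∈ {0}; common: {0}.
Collecting: common zeros = {(6, 0)}, so the count is 1.
Comparison with the Bézout bound: 1 ≤ 1 = deg(f)·deg(g), as expected for curves with no common component (the bound is attained).


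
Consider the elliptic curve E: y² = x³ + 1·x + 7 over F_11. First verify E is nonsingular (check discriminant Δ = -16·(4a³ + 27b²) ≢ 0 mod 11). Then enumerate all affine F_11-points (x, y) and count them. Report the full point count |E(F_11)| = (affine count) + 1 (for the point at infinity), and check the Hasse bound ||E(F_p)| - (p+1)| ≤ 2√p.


Affine points = {(1, 3), (1, 8), (3, 2), (3, 9), (4, 3), (4, 8), (5, 4), (5, 7), (6, 3), (6, 8), (7, 4), (7, 7), (10, 4), (10, 7)}; affine count = 14; |E(F_11)| = 15.

Discriminant check: Δ ∝ 4a³ + 27b² = 4·1³ + 27·7² = 4·1 + 27·49 ≡ 7 (mod 11). Nonzero ⇒ E is nonsingular.
For each x ∈ F_11, compute rhs = x³ + 1·x + 7 mod 11, then count y ∈ F_11 with y² ≡ rhs.
  x = 0: rhs = 7, matching y values: none (0 points).
  x = 1: rhs = 9, matching y values: 3, 8 (2 points).
  x = 2: rhs = 6, matching y values: none (0 points).
  x = 3: rhs = 4, matching y values: 2, 9 (2 points).
  x = 4: rhs = 9, matching y values: 3, 8 (2 points).
  x = 5: rhs = 5, matching y values: 4, 7 (2 points).
  x = 6: rhs = 9, matching y values: 3, 8 (2 points).
  x = 7: rhs = 5, matching y values: 4, 7 (2 points).
  x = 8: rhs = 10, matching y values: none (0 points).
  x = 9: rhs = 8, matching y values: none (0 points).
  x = 10: rhs = 5, matching y values: 4, 7 (2 points).
Total affine count: 14.
Full point count |E(F_11)| = 14 + 1 = 15.
Hasse bound: |15 − (11+1)| = |3| = 3 ≤ 2√11 ≈ 6.6332 ✓.


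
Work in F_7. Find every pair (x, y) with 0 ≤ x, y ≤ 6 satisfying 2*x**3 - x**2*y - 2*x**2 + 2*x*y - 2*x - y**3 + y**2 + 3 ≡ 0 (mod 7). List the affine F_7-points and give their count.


Affine F_7-points: {(1, 3), (2, 0), (2, 1), (4, 0), (4, 3), (4, 5), (5, 6)}; count = 7.

For each of the 49 pairs (x, y) ∈ F_7², evaluate f(x, y) mod 7. Record the zeros.
  x = 0: [0↦3, 1↦3, 2↦6, 3↦6, 4↦4, 5↦1, 6↦5]  zeros at y ∈ ∅
  x = 1: [0↦1, 1↦2, 2↦6, 3↦0, 4↦6, 5↦4, 6↦2]  zeros at y ∈ {3}
  x = 2: [0↦0, 1↦0, 2↦3, 3↦3, 4↦1, 5↦5, 6↦2]  zeros at y ∈ {0, 1}
  x = 3: [0↦5, 1↦2, 2↦2, 3↦6, 4↦1, 5↦2, 6↦3]  zeros at y ∈ ∅
  x = 4: [0↦0, 1↦6, 2↦1, 3↦0, 4↦4, 5↦0, 6↦3]  zeros at y ∈ {0, 3, 5}
  x = 5: [0↦4, 1↦3, 2↦5, 3↦4, 4↦1, 5↦4, 6↦0]  zeros at y ∈ {6}
  x = 6: [0↦1, 1↦5, 2↦5, 3↦2, 4↦4, 5↦5, 6↦6]  zeros at y ∈ ∅
Collecting zeros: affine points = {(1, 3), (2, 0), (2, 1), (4, 0), (4, 3), (4, 5), (5, 6)}.
Total count |C(F_7)_aff| = 7.


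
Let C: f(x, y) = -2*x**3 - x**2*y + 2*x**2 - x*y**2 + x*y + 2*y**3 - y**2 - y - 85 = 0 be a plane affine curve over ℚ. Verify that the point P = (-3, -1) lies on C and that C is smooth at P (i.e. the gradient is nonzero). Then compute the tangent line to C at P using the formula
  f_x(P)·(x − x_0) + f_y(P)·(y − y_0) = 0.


Tangent line at P: -74*x - 11*y - 233 = 0.

Step 1: f(-3, -1) = 0, so P lies on C.
Step 2: partial derivatives
  f_x(x, y) = -6*x**2 - 2*x*y + 4*x - y**2 + y, f_y(x, y) = -x**2 - 2*x*y + x + 6*y**2 - 2*y - 1.
  f_x(P) = -74, f_y(P) = -11 (gradient nonzero, so P is smooth).
Step 3: tangent line at P: -74·(x − -3) + -11·(y − -1) = 0.
Expanding: -74*x - 11*y - 233 = 0.


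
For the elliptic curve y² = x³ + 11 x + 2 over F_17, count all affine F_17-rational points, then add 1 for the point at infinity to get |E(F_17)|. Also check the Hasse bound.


Affine points = {(0, 6), (0, 11), (2, 7), (2, 10), (4, 5), (4, 12), (11, 3), (11, 14), (12, 3), (12, 14), (13, 8), (13, 9)}; affine count = 12; |E(F_17)| = 13.

Discriminant check: Δ ∝ 4a³ + 27b² = 4·11³ + 27·2² = 4·1331 + 27·4 ≡ 9 (mod 17). Nonzero ⇒ E is nonsingular.
For each x ∈ F_17, compute rhs = x³ + 11·x + 2 mod 17, then count y ∈ F_17 with y² ≡ rhs.
  x = 0: rhs = 2, matching y values: 6, 11 (2 points).
  x = 1: rhs = 14, matching y values: none (0 points).
  x = 2: rhs = 15, matching y values: 7, 10 (2 points).
  x = 3: rhs = 11, matching y values: none (0 points).
  x = 4: rhs = 8, matching y values: 5, 12 (2 points).
  x = 5: rhs = 12, matching y values: none (0 points).
  x = 6: rhs = 12, matching y values: none (0 points).
  x = 7: rhs = 14, matching y values: none (0 points).
  x = 8: rhs = 7, matching y values: none (0 points).
  x = 9: rhs = 14, matching y values: none (0 points).
  x = 10: rhs = 7, matching y values: none (0 points).
  x = 11: rhs = 9, matching y values: 3, 14 (2 points).
  x = 12: rhs = 9, matching y values: 3, 14 (2 points).
  x = 13: rhs = 13, matching y values: 8, 9 (2 points).
  x = 14: rhs = 10, matching y values: none (0 points).
  x = 15: rhs = 6, matching y values: none (0 points).
  x = 16: rhs = 7, matching y values: none (0 points).
Total affine count: 12.
Full point count |E(F_17)| = 12 + 1 = 13.
Hasse bound: |13 − (17+1)| = |-5| = 5 ≤ 2√17 ≈ 8.2462 ✓.


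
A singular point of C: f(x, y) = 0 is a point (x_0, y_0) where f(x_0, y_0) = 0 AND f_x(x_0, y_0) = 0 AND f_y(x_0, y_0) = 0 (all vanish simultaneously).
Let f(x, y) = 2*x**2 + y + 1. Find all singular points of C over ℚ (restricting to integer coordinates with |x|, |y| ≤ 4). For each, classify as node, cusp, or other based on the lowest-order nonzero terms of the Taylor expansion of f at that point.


No singular points in the scanned grid; C is smooth there.

Compute partial derivatives:
  f_x = 4*x.
  f_y = 1.
f_y = 1 is a nonzero constant, so f_y never vanishes: no point (x, y) can satisfy f = f_x = f_y = 0. In particular no (x, y) ∈ {−4, ..., 4}² is singular; the curve is smooth.


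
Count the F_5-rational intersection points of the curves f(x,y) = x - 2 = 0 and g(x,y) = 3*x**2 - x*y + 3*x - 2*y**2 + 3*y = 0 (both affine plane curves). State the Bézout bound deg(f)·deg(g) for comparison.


Common zeros: {(2, 4)}; count = 1; Bézout bound = 2.

deg(f) = 1, deg(g) = 2, so Bézout bound = 2.
Scan x ∈ F_5. For each x, list the y ∈ F_5 with f(x, y) ≡ 0 and those with g(x, y) ≡ 0 (mod 5); the common zeros in that column are the intersection.
  x = 0: f ≡ 0 at y ∈ ∅; g ≡ 0 at y ∈ {0, 4}; common: ∅.
  x = 1: f ≡ 0 at y ∈ ∅; g ≡ 0 at y ∈ ∅; common: ∅.
  x = 2: f ≡ 0 at y ∈ {0, 1, 2, 3, 4}; g ≡ 0 at y ∈ {4}; common: {4}.
  x = 3: f ≡ 0 at y ∈ ∅; g ≡ 0 at y ∈ ∅; common: ∅.
  x = 4: f ≡ 0 at y ∈ ∅; g ≡ 0 at y ∈ {0, 2}; common: ∅.
Collecting: common zeros = {(2, 4)}, so the count is 1.
Comparison with the Bézout bound: 1 ≤ 2 = deg(f)·deg(g), as expected for curves with no common component (the affine F_5-count falls short of the bound because intersections may lie at infinity, over extension fields, or carry multiplicity).


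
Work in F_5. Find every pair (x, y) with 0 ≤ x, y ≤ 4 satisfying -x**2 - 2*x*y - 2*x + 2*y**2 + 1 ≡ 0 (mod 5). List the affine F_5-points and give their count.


Affine F_5-points: {(1, 3)}; count = 1.

For each of the 25 pairs (x, y) ∈ F_5², evaluate f(x, y) mod 5. Record the zeros.
  x = 0: [0↦1, 1↦3, 2↦4, 3↦4, 4↦3]  zeros at y ∈ ∅
  x = 1: [0↦3, 1↦3, 2↦2, 3↦0, 4↦2]  zeros at y ∈ {3}
  x = 2: [0↦3, 1↦1, 2↦3, 3↦4, 4↦4]  zeros at y ∈ ∅
  x = 3: [0↦1, 1↦2, 2↦2, 3↦1, 4↦4]  zeros at y ∈ ∅
  x = 4: [0↦2, 1↦1, 2↦4, 3↦1, 4↦2]  zeros at y ∈ ∅
Collecting zeros: affine points = {(1, 3)}.
Total count |C(F_5)_aff| = 1.


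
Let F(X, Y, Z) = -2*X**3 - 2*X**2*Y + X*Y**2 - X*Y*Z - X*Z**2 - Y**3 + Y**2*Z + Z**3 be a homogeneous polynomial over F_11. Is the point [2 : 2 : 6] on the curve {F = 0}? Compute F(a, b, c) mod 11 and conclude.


F(2,2,6) ≡ 2 (mod 11); P is NOT on the curve.

Evaluate F(2, 2, 6) term-by-term (mod 11).
  -2*X**3 ↦ -2·8·1·1 = -16
  -2*X**2*Y ↦ -2·4·2·1 = -16
  X*Y**2 ↦ 1·2·4·1 = 8
  -X*Y*Z ↦ -1·2·2·6 = -24
  -X*Z**2 ↦ -1·2·1·36 = -72
  -Y**3 ↦ -1·1·8·1 = -8
  Y**2*Z ↦ 1·1·4·6 = 24
  Z**3 ↦ 1·1·1·216 = 216
Sum: F(2, 2, 6) = (-16) + (-16) + (8) + (-24) + (-72) + (-8) + (24) + (216) = 112.
Reducing mod 11: 112 ≡ 2 (mod 11).
Since F(a, b, c) ≡ 2 ≠ 0 (mod 11), P does NOT lie on the curve.


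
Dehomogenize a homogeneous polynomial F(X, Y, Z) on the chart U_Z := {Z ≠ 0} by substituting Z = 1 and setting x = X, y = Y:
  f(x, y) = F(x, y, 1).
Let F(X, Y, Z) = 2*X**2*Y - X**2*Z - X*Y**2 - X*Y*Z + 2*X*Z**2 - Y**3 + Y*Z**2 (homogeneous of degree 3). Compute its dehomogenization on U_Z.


f(x, y) = 2*x**2*y - x**2 - x*y**2 - x*y + 2*x - y**3 + y

On U_Z we set Z = 1. Each monomial c·X^i·Y^j·Z^k in F becomes c·x^i·y^j·1^k = c·x^i·y^j.
Substituting Z = 1: F(X, Y, 1) = 2*x**2*y - x**2 - x*y**2 - x*y + 2*x - y**3 + y.
Note: deg(f) ≤ deg(F) = 3; strict inequality happens when F is divisible by Z (lost terms).


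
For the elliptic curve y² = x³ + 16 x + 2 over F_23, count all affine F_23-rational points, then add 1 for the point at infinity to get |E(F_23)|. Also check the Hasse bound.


Affine points = {(0, 5), (0, 18), (3, 10), (3, 13), (5, 0), (9, 1), (9, 22), (10, 9), (10, 14), (12, 6), (12, 17), (14, 7), (14, 16), (15, 11), (15, 12), (17, 9), (17, 14), (18, 2), (18, 21), (19, 9), (19, 14), (21, 10), (21, 13), (22, 10), (22, 13)}; affine count = 25; |E(F_23)| = 26.

Discriminant check: Δ ∝ 4a³ + 27b² = 4·16³ + 27·2² = 4·4096 + 27·4 ≡ 1 (mod 23). Nonzero ⇒ E is nonsingular.
For each x ∈ F_23, compute rhs = x³ + 16·x + 2 mod 23, then count y ∈ F_23 with y² ≡ rhs.
  x = 0: rhs = 2, matching y values: 5, 18 (2 points).
  x = 1: rhs = 19, matching y values: none (0 points).
  x = 2: rhs = 19, matching y values: none (0 points).
  x = 3: rhs = 8, matching y values: 10, 13 (2 points).
  x = 4: rhs = 15, matching y values: none (0 points).
  x = 5: rhs = 0, matching y values: 0 (1 points).
  x = 6: rhs = 15, matching y values: none (0 points).
  x = 7: rhs = 20, matching y values: none (0 points).
  x = 8: rhs = 21, matching y values: none (0 points).
  x = 9: rhs = 1, matching y values: 1, 22 (2 points).
  x = 10: rhs = 12, matching y values: 9, 14 (2 points).
  x = 11: rhs = 14, matching y values: none (0 points).
  x = 12: rhs = 13, matching y values: 6, 17 (2 points).
  x = 13: rhs = 15, matching y values: none (0 points).
  x = 14: rhs = 3, matching y values: 7, 16 (2 points).
  x = 15: rhs = 6, matching y values: 11, 12 (2 points).
  x = 16: rhs = 7, matching y values: none (0 points).
  x = 17: rhs = 12, matching y values: 9, 14 (2 points).
  x = 18: rhs = 4, matching y values: 2, 21 (2 points).
  x = 19: rhs = 12, matching y values: 9, 14 (2 points).
  x = 20: rhs = 19, matching y values: none (0 points).
  x = 21: rhs = 8, matching y values: 10, 13 (2 points).
  x = 22: rhs = 8, matching y values: 10, 13 (2 points).
Total affine count: 25.
Full point count |E(F_23)| = 25 + 1 = 26.
Hasse bound: |26 − (23+1)| = |2| = 2 ≤ 2√23 ≈ 9.5917 ✓.


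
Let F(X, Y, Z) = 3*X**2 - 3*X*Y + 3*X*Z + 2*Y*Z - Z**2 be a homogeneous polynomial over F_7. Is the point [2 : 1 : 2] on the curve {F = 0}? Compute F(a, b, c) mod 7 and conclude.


F(2,1,2) ≡ 4 (mod 7); P is NOT on the curve.

Evaluate F(2, 1, 2) term-by-term (mod 7).
  3*X**2 ↦ 3·4·1·1 = 12
  -3*X*Y ↦ -3·2·1·1 = -6
  3*X*Z ↦ 3·2·1·2 = 12
  2*Y*Z ↦ 2·1·1·2 = 4
  -Z**2 ↦ -1·1·1·4 = -4
Sum: F(2, 1, 2) = (12) + (-6) + (12) + (4) + (-4) = 18.
Reducing mod 7: 18 ≡ 4 (mod 7).
Since F(a, b, c) ≡ 4 ≠ 0 (mod 7), P does NOT lie on the curve.


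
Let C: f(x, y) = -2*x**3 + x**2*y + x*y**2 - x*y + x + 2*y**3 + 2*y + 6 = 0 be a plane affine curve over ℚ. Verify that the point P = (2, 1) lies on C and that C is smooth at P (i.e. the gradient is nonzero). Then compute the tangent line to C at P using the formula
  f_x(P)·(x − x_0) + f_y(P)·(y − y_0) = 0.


Tangent line at P: -19*x + 14*y + 24 = 0.

Step 1: f(2, 1) = 0, so P lies on C.
Step 2: partial derivatives
  f_x(x, y) = -6*x**2 + 2*x*y + y**2 - y + 1, f_y(x, y) = x**2 + 2*x*y - x + 6*y**2 + 2.
  f_x(P) = -19, f_y(P) = 14 (gradient nonzero, so P is smooth).
Step 3: tangent line at P: -19·(x − 2) + 14·(y − 1) = 0.
Expanding: -19*x + 14*y + 24 = 0.


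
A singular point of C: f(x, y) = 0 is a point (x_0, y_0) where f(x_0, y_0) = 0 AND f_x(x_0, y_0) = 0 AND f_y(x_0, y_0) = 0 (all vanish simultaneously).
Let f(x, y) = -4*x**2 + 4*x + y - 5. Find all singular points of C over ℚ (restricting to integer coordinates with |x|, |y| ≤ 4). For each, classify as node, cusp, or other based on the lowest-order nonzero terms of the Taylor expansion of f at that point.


No singular points in the scanned grid; C is smooth there.

Compute partial derivatives:
  f_x = 4 - 8*x.
  f_y = 1.
f_y = 1 is a nonzero constant, so f_y never vanishes: no point (x, y) can satisfy f = f_x = f_y = 0. In particular no (x, y) ∈ {−4, ..., 4}² is singular; the curve is smooth.
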